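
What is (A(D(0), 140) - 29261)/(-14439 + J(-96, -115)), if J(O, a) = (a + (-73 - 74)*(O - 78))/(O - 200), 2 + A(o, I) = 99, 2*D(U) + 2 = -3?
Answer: 8632544/4299407 ≈ 2.0078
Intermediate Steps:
D(U) = -5/2 (D(U) = -1 + (½)*(-3) = -1 - 3/2 = -5/2)
A(o, I) = 97 (A(o, I) = -2 + 99 = 97)
J(O, a) = (11466 + a - 147*O)/(-200 + O) (J(O, a) = (a - 147*(-78 + O))/(-200 + O) = (a + (11466 - 147*O))/(-200 + O) = (11466 + a - 147*O)/(-200 + O))
(A(D(0), 140) - 29261)/(-14439 + J(-96, -115)) = (97 - 29261)/(-14439 + (11466 - 115 - 147*(-96))/(-200 - 96)) = -29164/(-14439 + (11466 - 115 + 14112)/(-296)) = -29164/(-14439 - 1/296*25463) = -29164/(-14439 - 25463/296) = -29164/(-4299407/296) = -29164*(-296/4299407) = 8632544/4299407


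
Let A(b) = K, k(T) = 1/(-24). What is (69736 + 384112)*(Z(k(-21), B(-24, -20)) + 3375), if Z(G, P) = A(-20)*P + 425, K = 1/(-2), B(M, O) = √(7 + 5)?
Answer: 1724622400 - 453848*√3 ≈ 1.7238e+9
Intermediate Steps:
k(T) = -1/24
B(M, O) = 2*√3 (B(M, O) = √12 = 2*√3)
K = -½ ≈ -0.50000
A(b) = -½
Z(G, P) = 425 - P/2 (Z(G, P) = -P/2 + 425 = 425 - P/2)
(69736 + 384112)*(Z(k(-21), B(-24, -20)) + 3375) = (69736 + 384112)*((425 - √3) + 3375) = 453848*((425 - √3) + 3375) = 453848*(3800 - √3) = 1724622400 - 453848*√3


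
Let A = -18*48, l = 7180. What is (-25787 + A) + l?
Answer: -19471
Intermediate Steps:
A = -864
(-25787 + A) + l = (-25787 - 864) + 7180 = -26651 + 7180 = -19471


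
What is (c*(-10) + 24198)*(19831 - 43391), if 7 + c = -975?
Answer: -801464080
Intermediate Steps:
c = -982 (c = -7 - 975 = -982)
(c*(-10) + 24198)*(19831 - 43391) = (-982*(-10) + 24198)*(19831 - 43391) = (9820 + 24198)*(-23560) = 34018*(-23560) = -801464080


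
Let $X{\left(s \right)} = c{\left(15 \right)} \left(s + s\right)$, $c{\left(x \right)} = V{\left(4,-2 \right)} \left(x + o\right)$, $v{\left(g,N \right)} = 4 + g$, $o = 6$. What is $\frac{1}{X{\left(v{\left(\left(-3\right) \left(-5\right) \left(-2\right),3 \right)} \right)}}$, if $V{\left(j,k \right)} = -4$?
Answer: $\frac{1}{4368} \approx 0.00022894$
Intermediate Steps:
$c{\left(x \right)} = -24 - 4 x$ ($c{\left(x \right)} = - 4 \left(x + 6\right) = - 4 \left(6 + x\right) = -24 - 4 x$)
$X{\left(s \right)} = - 168 s$ ($X{\left(s \right)} = \left(-24 - 60\right) \left(s + s\right) = \left(-24 - 60\right) 2 s = - 84 \cdot 2 s = - 168 s$)
$\frac{1}{X{\left(v{\left(\left(-3\right) \left(-5\right) \left(-2\right),3 \right)} \right)}} = \frac{1}{\left(-168\right) \left(4 + \left(-3\right) \left(-5\right) \left(-2\right)\right)} = \frac{1}{\left(-168\right) \left(4 + 15 \left(-2\right)\right)} = \frac{1}{\left(-168\right) \left(4 - 30\right)} = \frac{1}{\left(-168\right) \left(-26\right)} = \frac{1}{4368}$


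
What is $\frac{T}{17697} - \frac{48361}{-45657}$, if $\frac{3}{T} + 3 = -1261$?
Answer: $\frac{360595819639}{340433932752} \approx 1.0592$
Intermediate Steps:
$T = - \frac{3}{1264}$ ($T = \frac{3}{-3 - 1261} = \frac{3}{-1264} = 3 \left(- \frac{1}{1264}\right) = - \frac{3}{1264} \approx -0.0023734$)
$\frac{T}{17697} - \frac{48361}{-45657} = - \frac{3}{1264 \cdot 17697} - \frac{48361}{-45657} = \left(- \frac{3}{1264}\right) \frac{1}{17697} - - \frac{48361}{45657} = - \frac{1}{7456336} + \frac{48361}{45657} = \frac{360595819639}{340433932752}$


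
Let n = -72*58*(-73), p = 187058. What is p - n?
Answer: -117790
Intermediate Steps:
n = 304848 (n = -4176*(-73) = 304848)
p - n = 187058 - 1*304848 = 187058 - 304848 = -117790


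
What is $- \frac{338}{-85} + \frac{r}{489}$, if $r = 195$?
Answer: $\frac{60619}{13855} \approx 4.3752$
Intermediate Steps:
$- \frac{338}{-85} + \frac{r}{489} = - \frac{338}{-85} + \frac{195}{489} = \left(-338\right) \left(- \frac{1}{85}\right) + 195 \cdot \frac{1}{489} = \frac{338}{85} + \frac{65}{163} = \frac{60619}{13855}$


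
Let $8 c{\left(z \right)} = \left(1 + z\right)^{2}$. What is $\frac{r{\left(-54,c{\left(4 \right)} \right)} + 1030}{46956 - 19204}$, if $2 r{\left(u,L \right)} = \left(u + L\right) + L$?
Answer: $\frac{8049}{222016} \approx 0.036254$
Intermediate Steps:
$c{\left(z \right)} = \frac{\left(1 + z\right)^{2}}{8}$
$r{\left(u,L \right)} = L + \frac{u}{2}$ ($r{\left(u,L \right)} = \frac{\left(u + L\right) + L}{2} = \frac{\left(L + u\right) + L}{2} = \frac{u + 2 L}{2} = L + \frac{u}{2}$)
$\frac{r{\left(-54,c{\left(4 \right)} \right)} + 1030}{46956 - 19204} = \frac{\left(\frac{\left(1 + 4\right)^{2}}{8} + \frac{1}{2} \left(-54\right)\right) + 1030}{46956 - 19204} = \frac{\left(\frac{5^{2}}{8} - 27\right) + 1030}{27752} = \left(\left(\frac{1}{8} \cdot 25 - 27\right) + 1030\right) \frac{1}{27752} = \left(\left(\frac{25}{8} - 27\right) + 1030\right) \frac{1}{27752} = \left(- \frac{191}{8} + 1030\right) \frac{1}{27752} = \frac{8049}{8} \cdot \frac{1}{27752} = \frac{8049}{222016}$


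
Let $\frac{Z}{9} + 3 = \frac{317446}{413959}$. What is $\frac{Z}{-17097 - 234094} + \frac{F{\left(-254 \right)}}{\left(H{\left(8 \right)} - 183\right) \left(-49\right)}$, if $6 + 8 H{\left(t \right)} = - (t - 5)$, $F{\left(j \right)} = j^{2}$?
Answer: $\frac{7667003183761745}{1072166394767559} \approx 7.1509$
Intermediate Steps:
$H{\left(t \right)} = - \frac{1}{8} - \frac{t}{8}$ ($H{\left(t \right)} = - \frac{3}{4} + \frac{\left(-1\right) \left(t - 5\right)}{8} = - \frac{3}{4} + \frac{\left(-1\right) \left(-5 + t\right)}{8} = - \frac{3}{4} + \frac{5 - t}{8} = - \frac{3}{4} - \left(- \frac{5}{8} + \frac{t}{8}\right) = - \frac{1}{8} - \frac{t}{8}$)
$Z = - \frac{8319879}{413959}$ ($Z = -27 + 9 \cdot \frac{317446}{413959} = -27 + \frac{2857014}{413959} = - \frac{8319879}{413959} \approx -20.098$)
$\frac{Z}{-17097 - 234094} + \frac{F{\left(-254 \right)}}{\left(H{\left(8 \right)} - 183\right) \left(-49\right)} = - \frac{8319879}{413959 \left(-17097 - 234094\right)} + \frac{\left(-254\right)^{2}}{\left(\left(- \frac{1}{8} - 1\right) - 183\right) \left(-49\right)} = - \frac{8319879}{413959 \left(-251191\right)} + \frac{64516}{\left(\left(- \frac{1}{8} - 1\right) - 183\right) \left(-49\right)} = \left(- \frac{8319879}{413959}\right) \left(- \frac{1}{251191}\right) + \frac{64516}{\left(- \frac{9}{8} - 183\right) \left(-49\right)} = \frac{8319879}{103982775169} + \frac{64516}{\left(- \frac{1473}{8}\right) \left(-49\right)} = \frac{8319879}{103982775169} + \frac{64516}{\frac{72177}{8}} = \frac{8319879}{103982775169} + 64516 \cdot \frac{8}{72177} = \frac{8319879}{103982775169} + \frac{516128}{72177} = \frac{7667003183761745}{1072166394767559}$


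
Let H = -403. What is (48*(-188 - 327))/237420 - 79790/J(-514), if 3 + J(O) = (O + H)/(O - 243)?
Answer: 119503158931/2678889 ≈ 44609.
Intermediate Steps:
J(O) = -3 + (-403 + O)/(-243 + O) (J(O) = -3 + (O - 403)/(O - 243) = -3 + (-403 + O)/(-243 + O))
(48*(-188 - 327))/237420 - 79790/J(-514) = (48*(-188 - 327))/237420 - 79790*(-243 - 514)/(2*(163 - 1*(-514))) = (48*(-515))*(1/237420) - 79790*(-757/(2*(163 + 514))) = -24720*1/237420 - 79790/(2*(-1/757)*677) = -412/3957 - 79790/(-1354/757) = -412/3957 - 79790*(-757/1354) = -412/3957 + 30200515/677 = 119503158931/2678889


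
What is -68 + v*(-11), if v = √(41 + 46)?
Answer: -68 - 11*√87 ≈ -170.60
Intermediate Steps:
v = √87 ≈ 9.3274
-68 + v*(-11) = -68 + √87*(-11) = -68 - 11*√87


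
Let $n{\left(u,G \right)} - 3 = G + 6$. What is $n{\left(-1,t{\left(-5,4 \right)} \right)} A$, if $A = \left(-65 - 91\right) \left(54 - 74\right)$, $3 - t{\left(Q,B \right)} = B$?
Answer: $24960$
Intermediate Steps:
$t{\left(Q,B \right)} = 3 - B$
$n{\left(u,G \right)} = 9 + G$ ($n{\left(u,G \right)} = 3 + \left(G + 6\right) = 3 + \left(6 + G\right) = 9 + G$)
$A = 3120$ ($A = \left(-156\right) \left(-20\right) = 3120$)
$n{\left(-1,t{\left(-5,4 \right)} \right)} A = \left(9 + \left(3 - 4\right)\right) 3120 = \left(9 - 1\right) 3120 = 8 \cdot 3120 = 24960$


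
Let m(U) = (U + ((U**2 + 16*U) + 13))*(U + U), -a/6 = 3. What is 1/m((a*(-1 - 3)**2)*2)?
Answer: -1/370940544 ≈ -2.6958e-9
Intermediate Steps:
a = -18 (a = -6*3 = -18)
m(U) = 2*U*(13 + U**2 + 17*U) (m(U) = (U + (13 + U**2 + 16*U))*(2*U) = (13 + U**2 + 17*U)*(2*U) = 2*U*(13 + U**2 + 17*U))
1/m((a*(-1 - 3)**2)*2) = 1/(2*(-18*(-1 - 3)**2*2)*(13 + (-18*(-1 - 3)**2*2)**2 + 17*(-18*(-1 - 3)**2*2))) = 1/(2*(-18*(-4)**2*2)*(13 + (-18*(-4)**2*2)**2 + 17*(-18*(-4)**2*2))) = 1/(2*(-18*16*2)*(13 + (-18*16*2)**2 + 17*(-18*16*2))) = 1/(2*(-288*2)*(13 + (-288*2)**2 + 17*(-288*2))) = 1/(2*(-576)*(13 + (-576)**2 + 17*(-576))) = 1/(2*(-576)*(13 + 331776 - 9792)) = 1/(2*(-576)*321997) = 1/(-370940544) = -1/370940544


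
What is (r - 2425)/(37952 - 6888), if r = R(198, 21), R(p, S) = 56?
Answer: -2369/31064 ≈ -0.076262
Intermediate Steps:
r = 56
(r - 2425)/(37952 - 6888) = (56 - 2425)/(37952 - 6888) = -2369/31064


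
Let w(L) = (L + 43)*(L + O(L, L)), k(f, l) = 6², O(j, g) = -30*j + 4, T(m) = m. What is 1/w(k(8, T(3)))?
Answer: -1/82160 ≈ -1.2171e-5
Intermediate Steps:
O(j, g) = 4 - 30*j
k(f, l) = 36
w(L) = (4 - 29*L)*(43 + L) (w(L) = (L + 43)*(L + (4 - 30*L)) = (43 + L)*(4 - 29*L) = (4 - 29*L)*(43 + L))
1/w(k(8, T(3))) = 1/(172 - 1243*36 - 29*36²) = 1/(172 - 44748 - 29*1296) = 1/(172 - 44748 - 37584) = 1/(-82160) = -1/82160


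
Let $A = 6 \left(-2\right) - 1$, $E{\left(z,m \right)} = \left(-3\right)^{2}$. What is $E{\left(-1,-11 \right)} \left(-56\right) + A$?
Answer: $-517$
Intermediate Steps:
$E{\left(z,m \right)} = 9$
$A = -13$ ($A = -12 - 1 = -13$)
$E{\left(-1,-11 \right)} \left(-56\right) + A = 9 \left(-56\right) - 13 = -504 - 13 = -517$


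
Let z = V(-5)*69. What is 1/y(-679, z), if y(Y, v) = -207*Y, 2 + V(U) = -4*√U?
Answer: 1/140553 ≈ 7.1148e-6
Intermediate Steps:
V(U) = -2 - 4*√U
z = -138 - 276*I*√5 (z = (-2 - 4*I*√5)*69 = -138 - 276*I*√5 ≈ -138.0 - 617.15*I)
1/y(-679, z) = 1/(-207*(-679)) = 1/140553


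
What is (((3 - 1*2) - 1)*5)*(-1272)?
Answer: 0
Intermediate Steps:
(((3 - 1*2) - 1)*5)*(-1272) = (((3 - 2) - 1)*5)*(-1272) = ((1 - 1)*5)*(-1272) = (0*5)*(-1272) = 0*(-1272) = 0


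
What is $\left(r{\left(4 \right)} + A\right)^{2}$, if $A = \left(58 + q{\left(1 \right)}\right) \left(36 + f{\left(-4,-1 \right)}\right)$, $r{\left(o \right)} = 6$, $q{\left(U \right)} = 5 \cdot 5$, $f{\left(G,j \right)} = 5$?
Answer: $11621281$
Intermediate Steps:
$q{\left(U \right)} = 25$
$A = 3403$ ($A = \left(58 + 25\right) \left(36 + 5\right) = 83 \cdot 41 = 3403$)
$\left(r{\left(4 \right)} + A\right)^{2} = \left(6 + 3403\right)^{2} = 3409^{2} = 11621281$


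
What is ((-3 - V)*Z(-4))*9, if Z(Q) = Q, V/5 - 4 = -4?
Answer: 108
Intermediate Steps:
V = 0 (V = 20 + 5*(-4) = 20 - 20 = 0)
((-3 - V)*Z(-4))*9 = ((-3 - 1*0)*(-4))*9 = ((-3 + 0)*(-4))*9 = -3*(-4)*9 = 12*9 = 108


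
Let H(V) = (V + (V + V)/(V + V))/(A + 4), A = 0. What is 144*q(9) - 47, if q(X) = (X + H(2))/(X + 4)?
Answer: 61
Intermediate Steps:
H(V) = ¼ + V/4 (H(V) = (V + (V + V)/(V + V))/(0 + 4) = (V + (2*V)/((2*V)))/4 = (V + (2*V)*(1/(2*V)))*(¼) = (V + 1)*(¼) = (1 + V)*(¼) = ¼ + V/4)
q(X) = (¾ + X)/(4 + X) (q(X) = (X + (¼ + (¼)*2))/(X + 4) = (X + (¼ + ½))/(4 + X) = (X + ¾)/(4 + X) = (¾ + X)/(4 + X))
144*q(9) - 47 = 144*((¾ + 9)/(4 + 9)) - 47 = 144*((39/4)/13) - 47 = 144*((1/13)*(39/4)) - 47 = 144*(¾) - 47 = 108 - 47 = 61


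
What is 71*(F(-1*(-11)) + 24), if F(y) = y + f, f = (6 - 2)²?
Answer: 3621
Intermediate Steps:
f = 16 (f = 4² = 16)
F(y) = 16 + y (F(y) = y + 16 = 16 + y)
71*(F(-1*(-11)) + 24) = 71*((16 - 1*(-11)) + 24) = 71*((16 + 11) + 24) = 71*(27 + 24) = 71*51 = 3621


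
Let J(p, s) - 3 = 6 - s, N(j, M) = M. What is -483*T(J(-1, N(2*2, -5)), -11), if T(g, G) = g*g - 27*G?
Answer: -238119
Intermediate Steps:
J(p, s) = 9 - s (J(p, s) = 3 + (6 - s) = 9 - s)
T(g, G) = g² - 27*G
-483*T(J(-1, N(2*2, -5)), -11) = -483*((9 - 1*(-5))² - 27*(-11)) = -483*((9 + 5)² + 297) = -483*(14² + 297) = -483*(196 + 297) = -483*493 = -238119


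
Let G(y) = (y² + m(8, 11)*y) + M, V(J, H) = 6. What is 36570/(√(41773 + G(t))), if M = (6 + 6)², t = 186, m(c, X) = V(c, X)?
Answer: 36570*√77629/77629 ≈ 131.25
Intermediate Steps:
m(c, X) = 6
M = 144 (M = 12² = 144)
G(y) = 144 + y² + 6*y (G(y) = (y² + 6*y) + 144 = 144 + y² + 6*y)
36570/(√(41773 + G(t))) = 36570/(√(41773 + (144 + 186² + 6*186))) = 36570/(√(41773 + (144 + 34596 + 1116))) = 36570/(√(41773 + 35856)) = 36570/(√77629) = 36570*(√77629/77629) = 36570*√77629/77629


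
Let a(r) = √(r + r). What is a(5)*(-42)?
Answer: -42*√10 ≈ -132.82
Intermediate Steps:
a(r) = √2*√r (a(r) = √(2*r) = √2*√r)
a(5)*(-42) = (√2*√5)*(-42) = √10*(-42) = -42*√10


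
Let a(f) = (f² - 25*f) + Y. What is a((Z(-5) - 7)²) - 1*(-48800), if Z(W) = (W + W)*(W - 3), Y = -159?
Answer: 28313657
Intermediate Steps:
Z(W) = 2*W*(-3 + W) (Z(W) = (2*W)*(-3 + W) = 2*W*(-3 + W))
a(f) = -159 + f² - 25*f (a(f) = (f² - 25*f) - 159 = -159 + f² - 25*f)
a((Z(-5) - 7)²) - 1*(-48800) = (-159 + ((2*(-5)*(-3 - 5) - 7)²)² - 25*(2*(-5)*(-3 - 5) - 7)²) - 1*(-48800) = (-159 + ((2*(-5)*(-8) - 7)²)² - 25*(2*(-5)*(-8) - 7)²) + 48800 = (-159 + ((80 - 7)²)² - 25*(80 - 7)²) + 48800 = (-159 + (73²)² - 25*73²) + 48800 = (-159 + 5329² - 25*5329) + 48800 = (-159 + 28398241 - 133225) + 48800 = 28264857 + 48800 = 28313657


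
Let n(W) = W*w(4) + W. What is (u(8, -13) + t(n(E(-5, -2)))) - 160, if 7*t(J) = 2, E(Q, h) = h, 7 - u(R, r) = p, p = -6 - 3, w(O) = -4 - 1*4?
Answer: -1006/7 ≈ -143.71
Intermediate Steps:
w(O) = -8 (w(O) = -4 - 4 = -8)
p = -9
u(R, r) = 16 (u(R, r) = 7 - 1*(-9) = 7 + 9 = 16)
n(W) = -7*W (n(W) = W*(-8) + W = -8*W + W = -7*W)
t(J) = 2/7 (t(J) = (⅐)*2 = 2/7)
(u(8, -13) + t(n(E(-5, -2)))) - 160 = (16 + 2/7) - 160 = 114/7 - 160 = -1006/7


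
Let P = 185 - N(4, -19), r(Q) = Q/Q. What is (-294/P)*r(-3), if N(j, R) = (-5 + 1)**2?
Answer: -294/169 ≈ -1.7396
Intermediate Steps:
N(j, R) = 16 (N(j, R) = (-4)**2 = 16)
r(Q) = 1
P = 169 (P = 185 - 1*16 = 185 - 16 = 169)
(-294/P)*r(-3) = -294/169*1 = -294/169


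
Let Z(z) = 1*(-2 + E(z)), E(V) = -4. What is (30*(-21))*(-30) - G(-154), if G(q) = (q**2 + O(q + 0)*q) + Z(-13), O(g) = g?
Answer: -28526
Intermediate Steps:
Z(z) = -6 (Z(z) = 1*(-2 - 4) = 1*(-6) = -6)
G(q) = -6 + 2*q**2 (G(q) = (q**2 + (q + 0)*q) - 6 = (q**2 + q*q) - 6 = (q**2 + q**2) - 6 = 2*q**2 - 6 = -6 + 2*q**2)
(30*(-21))*(-30) - G(-154) = (30*(-21))*(-30) - (-6 + 2*(-154)**2) = -630*(-30) - (-6 + 2*23716) = 18900 - (-6 + 47432) = 18900 - 1*47426 = 18900 - 47426 = -28526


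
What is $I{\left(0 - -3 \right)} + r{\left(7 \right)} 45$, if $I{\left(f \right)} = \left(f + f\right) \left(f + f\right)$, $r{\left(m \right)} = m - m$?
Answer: $36$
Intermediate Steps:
$r{\left(m \right)} = 0$
$I{\left(f \right)} = 4 f^{2}$ ($I{\left(f \right)} = 2 f 2 f = 4 f^{2}$)
$I{\left(0 - -3 \right)} + r{\left(7 \right)} 45 = 4 \left(0 - -3\right)^{2} + 0 \cdot 45 = 4 \left(0 + 3\right)^{2} + 0 = 4 \cdot 3^{2} + 0 = 4 \cdot 9 + 0 = 36 + 0 = 36$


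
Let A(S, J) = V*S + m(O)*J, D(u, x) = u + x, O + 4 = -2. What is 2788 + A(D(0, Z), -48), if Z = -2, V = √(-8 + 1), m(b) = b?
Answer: 3076 - 2*I*√7 ≈ 3076.0 - 5.2915*I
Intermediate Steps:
O = -6 (O = -4 - 2 = -6)
V = I*√7 (V = √(-7) = I*√7 ≈ 2.6458*I)
A(S, J) = -6*J + I*S*√7 (A(S, J) = (I*√7)*S - 6*J = I*S*√7 - 6*J = -6*J + I*S*√7)
2788 + A(D(0, Z), -48) = 2788 + (-6*(-48) + I*(0 - 2)*√7) = 2788 + (288 + I*(-2)*√7) = 2788 + (288 - 2*I*√7) = 3076 - 2*I*√7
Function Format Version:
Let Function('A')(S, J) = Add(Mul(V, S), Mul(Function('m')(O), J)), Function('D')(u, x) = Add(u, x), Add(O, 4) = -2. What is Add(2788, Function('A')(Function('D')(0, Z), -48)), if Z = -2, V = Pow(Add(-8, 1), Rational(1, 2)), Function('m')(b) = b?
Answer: Add(3076, Mul(-2, I, Pow(7, Rational(1, 2)))) ≈ Add(3076.0, Mul(-5.2915, I))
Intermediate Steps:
O = -6 (O = Add(-4, -2) = -6)
V = Mul(I, Pow(7, Rational(1, 2))) (V = Pow(-7, Rational(1, 2)) = Mul(I, Pow(7, Rational(1, 2))) ≈ Mul(2.6458, I))
Function('A')(S, J) = Add(Mul(-6, J), Mul(I, S, Pow(7, Rational(1, 2)))) (Function('A')(S, J) = Add(Mul(Mul(I, Pow(7, Rational(1, 2))), S), Mul(-6, J)) = Add(Mul(I, S, Pow(7, Rational(1, 2))), Mul(-6, J)) = Add(Mul(-6, J), Mul(I, S, Pow(7, Rational(1, 2)))))
Add(2788, Function('A')(Function('D')(0, Z), -48)) = Add(2788, Add(Mul(-6, -48), Mul(I, Add(0, -2), Pow(7, Rational(1, 2))))) = Add(2788, Add(288, Mul(I, -2, Pow(7, Rational(1, 2))))) = Add(2788, Add(288, Mul(-2, I, Pow(7, Rational(1, 2))))) = Add(3076, Mul(-2, I, Pow(7, Rational(1, 2))))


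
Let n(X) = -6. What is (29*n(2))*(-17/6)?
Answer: 493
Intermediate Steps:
(29*n(2))*(-17/6) = (29*(-6))*(-17/6) = -(-2958)/6 = -174*(-17/6) = 493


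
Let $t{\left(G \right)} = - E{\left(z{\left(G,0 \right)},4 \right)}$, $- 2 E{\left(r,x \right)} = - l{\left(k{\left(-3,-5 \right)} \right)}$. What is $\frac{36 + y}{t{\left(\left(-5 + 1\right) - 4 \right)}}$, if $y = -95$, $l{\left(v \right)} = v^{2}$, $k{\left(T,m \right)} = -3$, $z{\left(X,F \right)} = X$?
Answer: $\frac{118}{9} \approx 13.111$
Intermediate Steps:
$E{\left(r,x \right)} = \frac{9}{2}$ ($E{\left(r,x \right)} = - \frac{\left(-1\right) \left(-3\right)^{2}}{2} = - \frac{\left(-1\right) 9}{2} = \left(- \frac{1}{2}\right) \left(-9\right) = \frac{9}{2}$)
$t{\left(G \right)} = - \frac{9}{2}$ ($t{\left(G \right)} = \left(-1\right) \frac{9}{2} = - \frac{9}{2}$)
$\frac{36 + y}{t{\left(\left(-5 + 1\right) - 4 \right)}} = \frac{36 - 95}{- \frac{9}{2}} = \left(-59\right) \left(- \frac{2}{9}\right) = \frac{118}{9}$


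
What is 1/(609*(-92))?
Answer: -1/56028 ≈ -1.7848e-5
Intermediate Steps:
1/(609*(-92)) = 1/(-56028) = -1/56028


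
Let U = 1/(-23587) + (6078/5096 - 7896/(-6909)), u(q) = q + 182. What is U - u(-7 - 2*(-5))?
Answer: -10978076371/60099676 ≈ -182.66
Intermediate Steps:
u(q) = 182 + q
U = 140363689/60099676 (U = -1/23587 + (6078*(1/5096) - 7896*(-1/6909)) = -1/23587 + (3039/2548 + 8/7) = -1/23587 + 5951/2548 = 140363689/60099676 ≈ 2.3355)
U - u(-7 - 2*(-5)) = 140363689/60099676 - (182 + (-7 - 2*(-5))) = 140363689/60099676 - (182 + (-7 + 10)) = 140363689/60099676 - (182 + 3) = 140363689/60099676 - 1*185 = 140363689/60099676 - 185 = -10978076371/60099676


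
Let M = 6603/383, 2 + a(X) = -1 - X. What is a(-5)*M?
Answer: 13206/383 ≈ 34.480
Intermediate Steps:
a(X) = -3 - X (a(X) = -2 + (-1 - X) = -3 - X)
M = 6603/383 (M = 6603*(1/383) = 6603/383 ≈ 17.240)
a(-5)*M = (-3 - 1*(-5))*(6603/383) = (-3 + 5)*(6603/383) = 2*(6603/383) = 13206/383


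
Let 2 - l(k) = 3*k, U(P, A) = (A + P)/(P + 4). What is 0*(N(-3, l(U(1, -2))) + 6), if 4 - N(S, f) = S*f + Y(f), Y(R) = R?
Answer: 0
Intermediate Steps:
U(P, A) = (A + P)/(4 + P)
l(k) = 2 - 3*k
N(S, f) = 4 - f - S*f (N(S, f) = 4 - (S*f + f) = 4 - (f + S*f) = 4 + (-f - S*f) = 4 - f - S*f)
0*(N(-3, l(U(1, -2))) + 6) = 0*((4 - (2 - 3*(-2 + 1)/(4 + 1)) - 1*(-3)*(2 - 3*(-2 + 1)/(4 + 1))) + 6) = 0*((4 - (2 - 3*(-1)/5) - 1*(-3)*(2 - 3*(-1)/5)) + 6) = 0*((4 - (2 - 3*(-⅕)) - 1*(-3)*(2 - 3*(-⅕))) + 6) = 0*((4 - (2 + ⅗) - 1*(-3)*(2 + ⅗)) + 6) = 0*((4 - 1*13/5 - 1*(-3)*13/5) + 6) = 0*((4 - 13/5 + 39/5) + 6) = 0*(46/5 + 6) = 0*(76/5) = 0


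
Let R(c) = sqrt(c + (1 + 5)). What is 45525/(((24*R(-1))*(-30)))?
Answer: -607*sqrt(5)/48 ≈ -28.277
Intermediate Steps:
R(c) = sqrt(6 + c) (R(c) = sqrt(c + 6) = sqrt(6 + c))
45525/(((24*R(-1))*(-30))) = 45525/(((24*sqrt(6 - 1))*(-30))) = 45525/(((24*sqrt(5))*(-30))) = 45525/((-720*sqrt(5))) = 45525*(-sqrt(5)/3600) = -607*sqrt(5)/48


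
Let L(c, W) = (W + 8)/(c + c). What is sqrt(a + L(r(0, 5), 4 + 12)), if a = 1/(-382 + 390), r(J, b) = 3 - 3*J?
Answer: sqrt(66)/4 ≈ 2.0310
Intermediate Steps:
L(c, W) = (8 + W)/(2*c) (L(c, W) = (8 + W)/((2*c)) = (8 + W)*(1/(2*c)) = (8 + W)/(2*c))
a = 1/8 ≈ 0.12500
sqrt(a + L(r(0, 5), 4 + 12)) = sqrt(1/8 + (8 + (4 + 12))/(2*(3 - 3*0))) = sqrt(1/8 + (8 + 16)/(2*(3 + 0))) = sqrt(1/8 + (1/2)*24/3) = sqrt(1/8 + (1/2)*(1/3)*24) = sqrt(1/8 + 4) = sqrt(33/8) = sqrt(66)/4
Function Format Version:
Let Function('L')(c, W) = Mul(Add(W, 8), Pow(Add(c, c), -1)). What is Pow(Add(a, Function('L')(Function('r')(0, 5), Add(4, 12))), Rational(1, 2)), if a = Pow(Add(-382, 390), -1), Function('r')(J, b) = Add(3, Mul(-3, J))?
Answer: Mul(Rational(1, 4), Pow(66, Rational(1, 2))) ≈ 2.0310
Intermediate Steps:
Function('L')(c, W) = Mul(Rational(1, 2), Pow(c, -1), Add(8, W)) (Function('L')(c, W) = Mul(Add(8, W), Pow(Mul(2, c), -1)) = Mul(Add(8, W), Mul(Rational(1, 2), Pow(c, -1))) = Mul(Rational(1, 2), Pow(c, -1), Add(8, W)))
a = Rational(1, 8) (a = Pow(8, -1) = Rational(1, 8) ≈ 0.12500)
Pow(Add(a, Function('L')(Function('r')(0, 5), Add(4, 12))), Rational(1, 2)) = Pow(Add(Rational(1, 8), Mul(Rational(1, 2), Pow(Add(3, Mul(-3, 0)), -1), Add(8, Add(4, 12)))), Rational(1, 2)) = Pow(Add(Rational(1, 8), Mul(Rational(1, 2), Pow(Add(3, 0), -1), Add(8, 16))), Rational(1, 2)) = Pow(Add(Rational(1, 8), Mul(Rational(1, 2), Pow(3, -1), 24)), Rational(1, 2)) = Pow(Add(Rational(1, 8), Mul(Rational(1, 2), Rational(1, 3), 24)), Rational(1, 2)) = Pow(Add(Rational(1, 8), 4), Rational(1, 2)) = Pow(Rational(33, 8), Rational(1, 2)) = Mul(Rational(1, 4), Pow(66, Rational(1, 2)))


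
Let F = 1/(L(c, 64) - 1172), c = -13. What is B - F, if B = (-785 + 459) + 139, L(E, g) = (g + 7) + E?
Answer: -208317/1114 ≈ -187.00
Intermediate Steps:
L(E, g) = 7 + E + g (L(E, g) = (7 + g) + E = 7 + E + g)
B = -187 (B = -326 + 139 = -187)
F = -1/1114 (F = 1/((7 - 13 + 64) - 1172) = 1/(58 - 1172) = 1/(-1114) = -1/1114 ≈ -0.00089767)
B - F = -187 - 1*(-1/1114) = -187 + 1/1114 = -208317/1114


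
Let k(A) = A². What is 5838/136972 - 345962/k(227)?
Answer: -23543140381/3529015094 ≈ -6.6713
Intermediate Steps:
5838/136972 - 345962/k(227) = 5838/136972 - 345962/(227²) = 5838*(1/136972) - 345962/51529 = 2919/68486 - 345962*1/51529 = 2919/68486 - 345962/51529 = -23543140381/3529015094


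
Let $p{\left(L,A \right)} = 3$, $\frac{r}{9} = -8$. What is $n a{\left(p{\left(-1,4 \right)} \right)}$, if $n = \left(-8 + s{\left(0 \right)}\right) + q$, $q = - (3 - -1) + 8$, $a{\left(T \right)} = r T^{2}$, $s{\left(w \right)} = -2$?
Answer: $3888$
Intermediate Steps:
$r = -72$ ($r = 9 \left(-8\right) = -72$)
$a{\left(T \right)} = - 72 T^{2}$
$q = 4$ ($q = - (3 + 1) + 8 = \left(-1\right) 4 + 8 = -4 + 8 = 4$)
$n = -6$ ($n = \left(-8 - 2\right) + 4 = -10 + 4 = -6$)
$n a{\left(p{\left(-1,4 \right)} \right)} = - 6 \left(- 72 \cdot 3^{2}\right) = - 6 \left(\left(-72\right) 9\right) = \left(-6\right) \left(-648\right) = 3888$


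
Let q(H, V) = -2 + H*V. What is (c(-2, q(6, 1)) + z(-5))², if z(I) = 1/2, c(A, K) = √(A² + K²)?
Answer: 81/4 + 2*√5 ≈ 24.722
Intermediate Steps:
z(I) = ½
(c(-2, q(6, 1)) + z(-5))² = (√((-2)² + (-2 + 6*1)²) + ½)² = (√(4 + (-2 + 6)²) + ½)² = (√(4 + 4²) + ½)² = (√(4 + 16) + ½)² = (√20 + ½)² = (2*√5 + ½)² = (½ + 2*√5)²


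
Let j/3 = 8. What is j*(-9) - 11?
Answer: -227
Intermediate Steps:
j = 24 (j = 3*8 = 24)
j*(-9) - 11 = 24*(-9) - 11 = -216 - 11 = -227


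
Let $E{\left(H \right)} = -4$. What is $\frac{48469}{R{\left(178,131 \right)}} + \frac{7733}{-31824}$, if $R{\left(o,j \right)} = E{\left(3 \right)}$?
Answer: $- \frac{385627097}{31824} \approx -12118.0$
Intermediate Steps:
$R{\left(o,j \right)} = -4$
$\frac{48469}{R{\left(178,131 \right)}} + \frac{7733}{-31824} = \frac{48469}{-4} + \frac{7733}{-31824} = 48469 \left(- \frac{1}{4}\right) + 7733 \left(- \frac{1}{31824}\right) = - \frac{48469}{4} - \frac{7733}{31824} = - \frac{385627097}{31824}$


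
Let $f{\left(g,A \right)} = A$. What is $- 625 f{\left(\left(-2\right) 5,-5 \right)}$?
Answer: $3125$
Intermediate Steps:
$- 625 f{\left(\left(-2\right) 5,-5 \right)} = \left(-625\right) \left(-5\right) = 3125$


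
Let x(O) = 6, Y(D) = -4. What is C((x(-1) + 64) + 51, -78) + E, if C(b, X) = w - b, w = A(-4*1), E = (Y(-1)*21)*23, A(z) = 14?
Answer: -2039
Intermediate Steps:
E = -1932 (E = -4*21*23 = -84*23 = -1932)
w = 14
C(b, X) = 14 - b
C((x(-1) + 64) + 51, -78) + E = (14 - ((6 + 64) + 51)) - 1932 = (14 - (70 + 51)) - 1932 = (14 - 1*121) - 1932 = (14 - 121) - 1932 = -107 - 1932 = -2039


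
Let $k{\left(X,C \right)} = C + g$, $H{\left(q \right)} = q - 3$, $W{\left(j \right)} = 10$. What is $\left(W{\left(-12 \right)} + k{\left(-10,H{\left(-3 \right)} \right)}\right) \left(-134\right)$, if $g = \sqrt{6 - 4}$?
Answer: $-536 - 134 \sqrt{2} \approx -725.5$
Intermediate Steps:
$g = \sqrt{2}$ ($g = \sqrt{6 - 4} = \sqrt{2} \approx 1.4142$)
$H{\left(q \right)} = -3 + q$ ($H{\left(q \right)} = q - 3 = -3 + q$)
$k{\left(X,C \right)} = C + \sqrt{2}$
$\left(W{\left(-12 \right)} + k{\left(-10,H{\left(-3 \right)} \right)}\right) \left(-134\right) = \left(10 + \left(\left(-3 - 3\right) + \sqrt{2}\right)\right) \left(-134\right) = \left(10 - \left(6 - \sqrt{2}\right)\right) \left(-134\right) = \left(4 + \sqrt{2}\right) \left(-134\right) = -536 - 134 \sqrt{2}$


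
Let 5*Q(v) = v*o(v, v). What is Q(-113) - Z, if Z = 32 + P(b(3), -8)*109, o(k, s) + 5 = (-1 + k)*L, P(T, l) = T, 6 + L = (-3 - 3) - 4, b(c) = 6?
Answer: -208977/5 ≈ -41795.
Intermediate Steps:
L = -16 (L = -6 + ((-3 - 3) - 4) = -6 + (-6 - 4) = -6 - 10 = -16)
o(k, s) = 11 - 16*k (o(k, s) = -5 + (-1 + k)*(-16) = -5 + (16 - 16*k) = 11 - 16*k)
Z = 686 (Z = 32 + 6*109 = 32 + 654 = 686)
Q(v) = v*(11 - 16*v)/5 (Q(v) = (v*(11 - 16*v))/5 = v*(11 - 16*v)/5)
Q(-113) - Z = (⅕)*(-113)*(11 - 16*(-113)) - 1*686 = (⅕)*(-113)*(11 + 1808) - 686 = (⅕)*(-113)*1819 - 686 = -205547/5 - 686 = -208977/5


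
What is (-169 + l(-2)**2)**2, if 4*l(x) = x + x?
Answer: 28224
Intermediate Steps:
l(x) = x/2 (l(x) = (x + x)/4 = (2*x)/4 = x/2)
(-169 + l(-2)**2)**2 = (-169 + ((1/2)*(-2))**2)**2 = (-169 + (-1)**2)**2 = (-169 + 1)**2 = (-168)**2 = 28224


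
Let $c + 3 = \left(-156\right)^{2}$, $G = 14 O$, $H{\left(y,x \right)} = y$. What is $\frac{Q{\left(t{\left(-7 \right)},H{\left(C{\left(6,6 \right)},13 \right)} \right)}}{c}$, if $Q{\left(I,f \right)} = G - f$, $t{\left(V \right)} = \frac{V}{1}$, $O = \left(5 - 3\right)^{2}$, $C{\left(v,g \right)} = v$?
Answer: $\frac{50}{24333} \approx 0.0020548$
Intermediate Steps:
$O = 4$ ($O = 2^{2} = 4$)
$G = 56$ ($G = 14 \cdot 4 = 56$)
$c = 24333$ ($c = -3 + \left(-156\right)^{2} = -3 + 24336 = 24333$)
$t{\left(V \right)} = V$ ($t{\left(V \right)} = V 1 = V$)
$Q{\left(I,f \right)} = 56 - f$
$\frac{Q{\left(t{\left(-7 \right)},H{\left(C{\left(6,6 \right)},13 \right)} \right)}}{c} = \frac{56 - 6}{24333} = \left(56 - 6\right) \frac{1}{24333} = 50 \cdot \frac{1}{24333} = \frac{50}{24333}$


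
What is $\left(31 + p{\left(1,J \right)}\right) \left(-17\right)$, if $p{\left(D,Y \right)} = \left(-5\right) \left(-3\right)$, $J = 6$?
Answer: $-782$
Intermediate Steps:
$p{\left(D,Y \right)} = 15$
$\left(31 + p{\left(1,J \right)}\right) \left(-17\right) = \left(31 + 15\right) \left(-17\right) = 46 \left(-17\right) = -782$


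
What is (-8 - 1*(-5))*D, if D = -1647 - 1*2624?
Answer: 12813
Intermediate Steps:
D = -4271 (D = -1647 - 2624 = -4271)
(-8 - 1*(-5))*D = (-8 - 1*(-5))*(-4271) = (-8 + 5)*(-4271) = -3*(-4271) = 12813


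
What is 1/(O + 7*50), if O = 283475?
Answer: 1/283825 ≈ 3.5233e-6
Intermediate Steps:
1/(O + 7*50) = 1/(283475 + 7*50) = 1/(283475 + 350) = 1/283825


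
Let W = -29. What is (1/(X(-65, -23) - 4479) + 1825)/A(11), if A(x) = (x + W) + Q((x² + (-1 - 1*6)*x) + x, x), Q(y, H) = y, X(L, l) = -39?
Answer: 8245349/167166 ≈ 49.324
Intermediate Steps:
A(x) = -29 + x² - 5*x (A(x) = (x - 29) + ((x² + (-1 - 1*6)*x) + x) = (-29 + x) + ((x² + (-1 - 6)*x) + x) = (-29 + x) + ((x² - 7*x) + x) = (-29 + x) + (x² - 6*x) = -29 + x² - 5*x)
(1/(X(-65, -23) - 4479) + 1825)/A(11) = (1/(-39 - 4479) + 1825)/(-29 + 11 + 11*(-6 + 11)) = (1/(-4518) + 1825)/(-29 + 11 + 11*5) = (-1/4518 + 1825)/(-29 + 11 + 55) = (8245349/4518)/37 = (8245349/4518)*(1/37) = 8245349/167166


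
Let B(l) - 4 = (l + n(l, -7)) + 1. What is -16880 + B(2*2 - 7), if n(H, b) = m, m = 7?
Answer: -16871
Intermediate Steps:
n(H, b) = 7
B(l) = 12 + l (B(l) = 4 + ((l + 7) + 1) = 4 + ((7 + l) + 1) = 4 + (8 + l) = 12 + l)
-16880 + B(2*2 - 7) = -16880 + (12 + (2*2 - 7)) = -16880 + (12 + (4 - 7)) = -16880 + (12 - 3) = -16880 + 9 = -16871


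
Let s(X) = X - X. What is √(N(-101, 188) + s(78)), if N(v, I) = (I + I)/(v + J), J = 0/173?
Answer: 2*I*√9494/101 ≈ 1.9294*I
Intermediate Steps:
J = 0 (J = 0*(1/173) = 0)
s(X) = 0
N(v, I) = 2*I/v (N(v, I) = (I + I)/(v + 0) = (2*I)/v = 2*I/v)
√(N(-101, 188) + s(78)) = √(2*188/(-101) + 0) = √(2*188*(-1/101) + 0) = √(-376/101 + 0) = √(-376/101) = 2*I*√9494/101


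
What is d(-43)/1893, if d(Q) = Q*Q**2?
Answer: -79507/1893 ≈ -42.001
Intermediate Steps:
d(Q) = Q**3
d(-43)/1893 = (-43)**3/1893 = -79507*1/1893 = -79507/1893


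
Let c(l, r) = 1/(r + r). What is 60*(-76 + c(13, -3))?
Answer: -4570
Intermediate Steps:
c(l, r) = 1/(2*r)
60*(-76 + c(13, -3)) = 60*(-76 + (1/2)/(-3)) = 60*(-76 + (1/2)*(-1/3)) = 60*(-76 - 1/6) = 60*(-457/6) = -4570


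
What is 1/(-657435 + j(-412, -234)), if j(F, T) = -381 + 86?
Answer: -1/657730 ≈ -1.5204e-6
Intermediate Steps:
j(F, T) = -295
1/(-657435 + j(-412, -234)) = 1/(-657435 - 295) = 1/(-657730) = -1/657730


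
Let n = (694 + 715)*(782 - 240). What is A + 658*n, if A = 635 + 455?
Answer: 502501214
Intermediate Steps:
A = 1090
n = 763678 (n = 1409*542 = 763678)
A + 658*n = 1090 + 658*763678 = 1090 + 502500124 = 502501214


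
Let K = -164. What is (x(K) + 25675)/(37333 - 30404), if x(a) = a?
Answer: 25511/6929 ≈ 3.6818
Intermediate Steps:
(x(K) + 25675)/(37333 - 30404) = (-164 + 25675)/(37333 - 30404) = 25511/6929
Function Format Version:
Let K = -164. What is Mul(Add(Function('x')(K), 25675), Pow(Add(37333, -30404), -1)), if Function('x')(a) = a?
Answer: Rational(25511, 6929) ≈ 3.6818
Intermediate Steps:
Mul(Add(Function('x')(K), 25675), Pow(Add(37333, -30404), -1)) = Mul(Add(-164, 25675), Pow(Add(37333, -30404), -1)) = Mul(25511, Pow(6929, -1)) = Mul(25511, Rational(1, 6929)) = Rational(25511, 6929)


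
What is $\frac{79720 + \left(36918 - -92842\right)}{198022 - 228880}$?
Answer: $- \frac{104740}{15429} \approx -6.7885$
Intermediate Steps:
$\frac{79720 + \left(36918 - -92842\right)}{198022 - 228880} = \frac{79720 + \left(36918 + 92842\right)}{-30858} = \left(79720 + 129760\right) \left(- \frac{1}{30858}\right) = 209480 \left(- \frac{1}{30858}\right) = - \frac{104740}{15429}$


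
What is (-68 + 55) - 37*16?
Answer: -605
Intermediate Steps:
(-68 + 55) - 37*16 = -13 - 592 = -605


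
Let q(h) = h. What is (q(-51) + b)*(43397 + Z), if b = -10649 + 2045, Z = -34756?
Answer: -74787855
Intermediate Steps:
b = -8604
(q(-51) + b)*(43397 + Z) = (-51 - 8604)*(43397 - 34756) = -8655*8641 = -74787855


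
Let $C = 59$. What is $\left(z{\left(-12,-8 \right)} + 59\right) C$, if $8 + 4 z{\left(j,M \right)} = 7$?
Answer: $\frac{13865}{4} \approx 3466.3$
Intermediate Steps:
$z{\left(j,M \right)} = - \frac{1}{4}$ ($z{\left(j,M \right)} = -2 + \frac{1}{4} \cdot 7 = -2 + \frac{7}{4} = - \frac{1}{4}$)
$\left(z{\left(-12,-8 \right)} + 59\right) C = \left(- \frac{1}{4} + 59\right) 59 = \frac{235}{4} \cdot 59 = \frac{13865}{4}$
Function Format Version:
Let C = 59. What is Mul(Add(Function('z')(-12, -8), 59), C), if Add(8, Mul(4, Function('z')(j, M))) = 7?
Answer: Rational(13865, 4) ≈ 3466.3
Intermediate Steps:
Function('z')(j, M) = Rational(-1, 4) (Function('z')(j, M) = Add(-2, Mul(Rational(1, 4), 7)) = Add(-2, Rational(7, 4)) = Rational(-1, 4))
Mul(Add(Function('z')(-12, -8), 59), C) = Mul(Add(Rational(-1, 4), 59), 59) = Mul(Rational(235, 4), 59) = Rational(13865, 4)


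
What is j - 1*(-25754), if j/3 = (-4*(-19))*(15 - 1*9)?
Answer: 27122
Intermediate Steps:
j = 1368 (j = 3*((-4*(-19))*(15 - 1*9)) = 3*(76*(15 - 9)) = 3*(76*6) = 3*456 = 1368)
j - 1*(-25754) = 1368 - 1*(-25754) = 1368 + 25754 = 27122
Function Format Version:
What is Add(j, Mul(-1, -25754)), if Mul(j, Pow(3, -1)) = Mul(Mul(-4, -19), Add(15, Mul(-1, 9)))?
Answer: 27122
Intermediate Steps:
j = 1368 (j = Mul(3, Mul(Mul(-4, -19), Add(15, Mul(-1, 9)))) = Mul(3, Mul(76, Add(15, -9))) = Mul(3, Mul(76, 6)) = Mul(3, 456) = 1368)
Add(j, Mul(-1, -25754)) = Add(1368, Mul(-1, -25754)) = Add(1368, 25754) = 27122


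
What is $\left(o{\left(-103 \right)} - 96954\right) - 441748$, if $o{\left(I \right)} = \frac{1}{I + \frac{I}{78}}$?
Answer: $- \frac{4383418252}{8137} \approx -5.387 \cdot 10^{5}$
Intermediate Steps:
$o{\left(I \right)} = \frac{78}{79 I}$ ($o{\left(I \right)} = \frac{1}{I + I \frac{1}{78}} = \frac{1}{I + \frac{I}{78}} = \frac{1}{\frac{79}{78} I} = \frac{78}{79 I}$)
$\left(o{\left(-103 \right)} - 96954\right) - 441748 = \left(\frac{78}{79 \left(-103\right)} - 96954\right) - 441748 = \left(\frac{78}{79} \left(- \frac{1}{103}\right) - 96954\right) - 441748 = \left(- \frac{78}{8137} - 96954\right) - 441748 = - \frac{788914776}{8137} - 441748 = - \frac{4383418252}{8137}$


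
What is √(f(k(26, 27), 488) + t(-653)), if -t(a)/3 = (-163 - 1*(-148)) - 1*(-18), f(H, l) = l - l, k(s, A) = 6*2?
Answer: 3*I ≈ 3.0*I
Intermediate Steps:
k(s, A) = 12
f(H, l) = 0
t(a) = -9 (t(a) = -3*((-163 - 1*(-148)) - 1*(-18)) = -3*((-163 + 148) + 18) = -3*(-15 + 18) = -3*3 = -9)
√(f(k(26, 27), 488) + t(-653)) = √(0 - 9) = √(-9) = 3*I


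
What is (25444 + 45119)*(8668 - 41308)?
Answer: -2303176320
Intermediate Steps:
(25444 + 45119)*(8668 - 41308) = 70563*(-32640) = -2303176320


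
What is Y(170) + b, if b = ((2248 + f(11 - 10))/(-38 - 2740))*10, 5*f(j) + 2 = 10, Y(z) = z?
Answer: 224882/1389 ≈ 161.90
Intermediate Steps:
f(j) = 8/5 (f(j) = -2/5 + (1/5)*10 = -2/5 + 2 = 8/5)
b = -11248/1389 (b = ((2248 + 8/5)/(-38 - 2740))*10 = ((11248/5)/(-2778))*10 = ((11248/5)*(-1/2778))*10 = -5624/6945*10 = -11248/1389 ≈ -8.0979)
Y(170) + b = 170 - 11248/1389 = 224882/1389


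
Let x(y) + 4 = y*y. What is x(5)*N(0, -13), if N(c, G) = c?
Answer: 0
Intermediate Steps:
x(y) = -4 + y² (x(y) = -4 + y*y = -4 + y²)
x(5)*N(0, -13) = (-4 + 5²)*0 = (-4 + 25)*0 = 21*0 = 0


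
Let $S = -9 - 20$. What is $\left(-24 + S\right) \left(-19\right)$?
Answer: $1007$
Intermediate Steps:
$S = -29$ ($S = -9 - 20 = -29$)
$\left(-24 + S\right) \left(-19\right) = \left(-24 - 29\right) \left(-19\right) = \left(-53\right) \left(-19\right) = 1007$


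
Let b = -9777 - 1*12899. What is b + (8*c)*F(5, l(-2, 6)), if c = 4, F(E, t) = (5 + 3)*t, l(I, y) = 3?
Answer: -21908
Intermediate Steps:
F(E, t) = 8*t
b = -22676 (b = -9777 - 12899 = -22676)
b + (8*c)*F(5, l(-2, 6)) = -22676 + (8*4)*(8*3) = -22676 + 32*24 = -22676 + 768 = -21908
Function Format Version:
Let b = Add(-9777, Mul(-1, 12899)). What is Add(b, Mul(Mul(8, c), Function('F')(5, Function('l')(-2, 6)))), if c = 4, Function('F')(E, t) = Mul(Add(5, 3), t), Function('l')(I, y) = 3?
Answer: -21908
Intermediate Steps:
Function('F')(E, t) = Mul(8, t)
b = -22676 (b = Add(-9777, -12899) = -22676)
Add(b, Mul(Mul(8, c), Function('F')(5, Function('l')(-2, 6)))) = Add(-22676, Mul(Mul(8, 4), Mul(8, 3))) = Add(-22676, Mul(32, 24)) = Add(-22676, 768) = -21908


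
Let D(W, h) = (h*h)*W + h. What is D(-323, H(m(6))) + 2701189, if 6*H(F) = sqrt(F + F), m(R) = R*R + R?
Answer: 8101306/3 + sqrt(21)/3 ≈ 2.7004e+6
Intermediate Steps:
m(R) = R + R**2 (m(R) = R**2 + R = R + R**2)
H(F) = sqrt(2)*sqrt(F)/6 (H(F) = sqrt(F + F)/6 = sqrt(2*F)/6 = (sqrt(2)*sqrt(F))/6 = sqrt(2)*sqrt(F)/6)
D(W, h) = h + W*h**2 (D(W, h) = h**2*W + h = W*h**2 + h = h + W*h**2)
D(-323, H(m(6))) + 2701189 = (sqrt(2)*sqrt(6*(1 + 6))/6)*(1 - 323*sqrt(2)*sqrt(6*(1 + 6))/6) + 2701189 = (sqrt(2)*sqrt(6*7)/6)*(1 - 323*sqrt(2)*sqrt(6*7)/6) + 2701189 = (sqrt(2)*sqrt(42)/6)*(1 - 323*sqrt(2)*sqrt(42)/6) + 2701189 = (sqrt(21)/3)*(1 - 323*sqrt(21)/3) + 2701189 = sqrt(21)*(1 - 323*sqrt(21)/3)/3 + 2701189 = 2701189 + sqrt(21)*(1 - 323*sqrt(21)/3)/3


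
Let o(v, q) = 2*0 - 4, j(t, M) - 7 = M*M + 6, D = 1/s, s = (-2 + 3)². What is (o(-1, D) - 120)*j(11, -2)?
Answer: -2108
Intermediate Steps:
s = 1 (s = 1² = 1)
D = 1 (D = 1/1 = 1)
j(t, M) = 13 + M² (j(t, M) = 7 + (M*M + 6) = 7 + (M² + 6) = 7 + (6 + M²) = 13 + M²)
o(v, q) = -4 (o(v, q) = 0 - 4 = -4)
(o(-1, D) - 120)*j(11, -2) = (-4 - 120)*(13 + (-2)²) = -124*(13 + 4) = -124*17 = -2108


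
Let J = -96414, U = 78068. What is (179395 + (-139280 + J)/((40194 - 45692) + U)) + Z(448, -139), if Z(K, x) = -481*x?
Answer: 8935208543/36285 ≈ 2.4625e+5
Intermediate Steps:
(179395 + (-139280 + J)/((40194 - 45692) + U)) + Z(448, -139) = (179395 + (-139280 - 96414)/((40194 - 45692) + 78068)) - 481*(-139) = (179395 - 235694/(-5498 + 78068)) + 66859 = (179395 - 235694/72570) + 66859 = (179395 - 235694*1/72570) + 66859 = (179395 - 117847/36285) + 66859 = 6509229728/36285 + 66859 = 8935208543/36285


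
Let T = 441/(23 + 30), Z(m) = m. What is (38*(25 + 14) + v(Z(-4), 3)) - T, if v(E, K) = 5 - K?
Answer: 78211/53 ≈ 1475.7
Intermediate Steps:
T = 441/53 ≈ 8.3208
(38*(25 + 14) + v(Z(-4), 3)) - T = (38*(25 + 14) + (5 - 1*3)) - 1*441/53 = (38*39 + (5 - 3)) - 441/53 = (1482 + 2) - 441/53 = 1484 - 441/53 = 78211/53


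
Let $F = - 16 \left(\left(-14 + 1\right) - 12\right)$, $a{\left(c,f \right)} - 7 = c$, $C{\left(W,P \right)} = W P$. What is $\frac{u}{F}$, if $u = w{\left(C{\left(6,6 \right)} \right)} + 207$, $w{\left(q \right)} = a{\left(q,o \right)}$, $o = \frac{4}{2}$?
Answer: $\frac{5}{8} \approx 0.625$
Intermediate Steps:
$C{\left(W,P \right)} = P W$
$o = 2$ ($o = 4 \cdot \frac{1}{2} = 2$)
$a{\left(c,f \right)} = 7 + c$
$w{\left(q \right)} = 7 + q$
$u = 250$ ($u = \left(7 + 6 \cdot 6\right) + 207 = \left(7 + 36\right) + 207 = 43 + 207 = 250$)
$F = 400$ ($F = - 16 \left(-13 - 12\right) = \left(-16\right) \left(-25\right) = 400$)
$\frac{u}{F} = \frac{250}{400} = 250 \cdot \frac{1}{400} = \frac{5}{8}$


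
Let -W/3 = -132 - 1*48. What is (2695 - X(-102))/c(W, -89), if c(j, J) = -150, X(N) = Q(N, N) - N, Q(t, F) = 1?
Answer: -432/25 ≈ -17.280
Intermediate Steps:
W = 540 (W = -3*(-132 - 1*48) = -3*(-132 - 48) = -3*(-180) = 540)
X(N) = 1 - N
(2695 - X(-102))/c(W, -89) = (2695 - (1 - 1*(-102)))/(-150) = (2695 - (1 + 102))*(-1/150) = (2695 - 1*103)*(-1/150) = (2695 - 103)*(-1/150) = 2592*(-1/150) = -432/25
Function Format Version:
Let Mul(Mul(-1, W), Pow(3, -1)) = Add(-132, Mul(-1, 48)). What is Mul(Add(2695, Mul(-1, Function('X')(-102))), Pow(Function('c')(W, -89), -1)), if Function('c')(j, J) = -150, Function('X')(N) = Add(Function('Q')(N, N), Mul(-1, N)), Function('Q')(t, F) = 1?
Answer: Rational(-432, 25) ≈ -17.280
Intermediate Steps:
W = 540 (W = Mul(-3, Add(-132, Mul(-1, 48))) = Mul(-3, Add(-132, -48)) = Mul(-3, -180) = 540)
Function('X')(N) = Add(1, Mul(-1, N))
Mul(Add(2695, Mul(-1, Function('X')(-102))), Pow(Function('c')(W, -89), -1)) = Mul(Add(2695, Mul(-1, Add(1, Mul(-1, -102)))), Pow(-150, -1)) = Mul(Add(2695, Mul(-1, Add(1, 102))), Rational(-1, 150)) = Mul(Add(2695, Mul(-1, 103)), Rational(-1, 150)) = Mul(Add(2695, -103), Rational(-1, 150)) = Mul(2592, Rational(-1, 150)) = Rational(-432, 25)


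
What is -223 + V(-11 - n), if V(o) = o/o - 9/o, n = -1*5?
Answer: -441/2 ≈ -220.50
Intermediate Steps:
n = -5
V(o) = 1 - 9/o
-223 + V(-11 - n) = -223 + (-9 + (-11 - 1*(-5)))/(-11 - 1*(-5)) = -223 + (-9 + (-11 + 5))/(-11 + 5) = -223 + (-9 - 6)/(-6) = -223 - 1/6*(-15) = -223 + 5/2 = -441/2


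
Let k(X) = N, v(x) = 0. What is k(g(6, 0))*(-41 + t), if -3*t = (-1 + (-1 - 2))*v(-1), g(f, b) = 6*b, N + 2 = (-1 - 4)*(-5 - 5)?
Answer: -1968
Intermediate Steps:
N = 48 (N = -2 + (-1 - 4)*(-5 - 5) = -2 - 5*(-10) = -2 + 50 = 48)
k(X) = 48
t = 0 (t = -(-1 + (-1 - 2))*0/3 = -(-1 - 3)*0/3 = -(-4)*0/3 = -⅓*0 = 0)
k(g(6, 0))*(-41 + t) = 48*(-41 + 0) = 48*(-41) = -1968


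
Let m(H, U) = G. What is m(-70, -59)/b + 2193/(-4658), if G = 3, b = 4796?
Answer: -308931/657052 ≈ -0.47018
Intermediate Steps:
m(H, U) = 3
m(-70, -59)/b + 2193/(-4658) = 3/4796 + 2193/(-4658) = 3*(1/4796) + 2193*(-1/4658) = 3/4796 - 129/274 = -308931/657052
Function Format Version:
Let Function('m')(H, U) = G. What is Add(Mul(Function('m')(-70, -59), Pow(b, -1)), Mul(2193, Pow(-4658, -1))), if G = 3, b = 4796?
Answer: Rational(-308931, 657052) ≈ -0.47018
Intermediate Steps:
Function('m')(H, U) = 3
Add(Mul(Function('m')(-70, -59), Pow(b, -1)), Mul(2193, Pow(-4658, -1))) = Add(Mul(3, Pow(4796, -1)), Mul(2193, Pow(-4658, -1))) = Add(Mul(3, Rational(1, 4796)), Mul(2193, Rational(-1, 4658))) = Add(Rational(3, 4796), Rational(-129, 274)) = Rational(-308931, 657052)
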